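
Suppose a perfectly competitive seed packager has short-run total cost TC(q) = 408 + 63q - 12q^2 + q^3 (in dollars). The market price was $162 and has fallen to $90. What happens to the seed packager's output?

Output falls from 11 to 9

MC = 63 - 24q + 3q^2; the shutdown threshold is min AVC = $27 (at q = 6).
With P = $162 above the shutdown price, P = MC gives q = 11.
At P = $90 ≥ min AVC, set P = MC: q = 9. The firm stays open but cuts output.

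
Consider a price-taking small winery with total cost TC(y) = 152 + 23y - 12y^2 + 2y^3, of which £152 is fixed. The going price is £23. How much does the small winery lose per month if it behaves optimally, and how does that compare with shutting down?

Profit = -£88 at y = 4

AVC = 23 - 12y + 2y^2 has its minimum £5 at y = 3; price £23 clears that bar, so the firm operates.
MC = 23 - 24y + 6y^2. Setting P = MC and taking the root on the rising branch gives y* = 4.
TR = 23·4 = 92. TC = 152 + 28 = 180. Profit = 92 − 180 = -£88.
Shutting down would mean losing the fixed cost of £152, so operating at a loss of £88 is better by £64.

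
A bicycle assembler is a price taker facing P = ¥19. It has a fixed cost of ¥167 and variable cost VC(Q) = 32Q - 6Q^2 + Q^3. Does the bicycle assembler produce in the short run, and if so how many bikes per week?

Shut down

From TC, MC = TC'(Q) = 32 - 12Q + 3Q^2 and AVC = VC/Q = 32 - 6Q + Q^2.
The AVC parabola has its vertex at Q = 6/2 = 3, where AVC = 32 - 6·3 + 3^2 = ¥23.
With P < min AVC (¥19 < ¥23), every unit sold adds to the loss.
Shutting down limits the loss to fixed cost, ¥167.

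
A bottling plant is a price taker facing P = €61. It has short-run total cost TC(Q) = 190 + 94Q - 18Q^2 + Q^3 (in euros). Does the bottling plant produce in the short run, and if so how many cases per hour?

Strip out fixed cost: VC = 94Q - 18Q^2 + Q^3. Then AVC = 94 - 18Q + Q^2 and MC = 94 - 36Q + 3Q^2.
AVC is minimized where dAVC/dQ = -18 + 2Q = 0, at Q = 9; min AVC = 94 - 18·9 + 9^2 = €13.
Because €61 ≥ €13, revenue can cover variable cost; the firm operates.
Solving P = MC: 33 - 36Q + 3Q^2 = 0 ⇒ Q = 1 or 11. On the upward-sloping branch, Q* = 11.
Check: AVC at Q = 11 is €17 ≤ P, so revenue covers variable cost.
Profit = P·Q − TC = 61·11 − 377 = €294.

Produce at Q = 11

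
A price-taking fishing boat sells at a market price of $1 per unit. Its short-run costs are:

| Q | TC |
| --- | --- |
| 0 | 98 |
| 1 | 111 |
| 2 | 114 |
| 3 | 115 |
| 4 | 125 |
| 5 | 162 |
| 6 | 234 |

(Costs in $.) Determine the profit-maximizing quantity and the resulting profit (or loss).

Tabulate TR − TC: Q=0: -98; Q=1: -110; Q=2: -112; Q=3: -112; Q=4: -121; Q=5: -157; Q=6: -228.
Profit is highest at Q = 0. Equivalently, the lowest AVC in the table is 17/3 ≈ $5.67 at Q = 3, and P = $1 falls below it — price never covers variable cost, so the firm shuts down and loses only its fixed cost.

Q = 0 (shut down); profit = -$98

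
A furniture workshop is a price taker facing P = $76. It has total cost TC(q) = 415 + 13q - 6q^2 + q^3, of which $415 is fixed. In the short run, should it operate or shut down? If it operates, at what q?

Produce at q = 7

Strip out fixed cost: VC = 13q - 6q^2 + q^3. Then AVC = 13 - 6q + q^2 and MC = 13 - 12q + 3q^2.
AVC is minimized where dAVC/dq = -6 + 2q = 0, at q = 3; min AVC = 13 - 6·3 + 3^2 = $4.
P = $76 exceeds min AVC = $4, so the firm stays open.
Solving P = MC: -63 - 12q + 3q^2 = 0 ⇒ q = -3 or 7. On the upward-sloping branch, q* = 7.
Check: AVC at q = 7 is $20 ≤ P, so revenue covers variable cost.
Profit = P·q − TC = 76·7 − 555 = -$23, a loss, but smaller than the $415 fixed cost the firm would lose by shutting down.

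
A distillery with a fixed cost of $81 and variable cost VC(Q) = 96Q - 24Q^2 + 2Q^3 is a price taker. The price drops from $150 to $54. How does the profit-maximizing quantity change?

AVC = 96 - 24Q + 2Q^2, minimized at Q = 6 where min AVC = $24. MC = 96 - 48Q + 6Q^2.
With P = $150 above the shutdown price, P = MC gives Q = 9.
At P = $54 ≥ min AVC, set P = MC: Q = 7. The firm stays open but cuts output.

Output falls from 9 to 7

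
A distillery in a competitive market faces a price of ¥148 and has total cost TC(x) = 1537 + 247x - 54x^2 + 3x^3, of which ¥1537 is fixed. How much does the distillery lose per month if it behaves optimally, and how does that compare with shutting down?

Profit = -¥85 at x = 11

AVC = 247 - 54x + 3x^2 has its minimum ¥4 at x = 9; price ¥148 clears that bar, so the firm operates.
MC = 247 - 108x + 9x^2. Setting P = MC and taking the root on the rising branch gives x* = 11.
TR = 148·11 = 1628. TC = 1537 + 176 = 1713. Profit = 1628 − 1713 = -¥85.
By producing, the firm covers all variable cost plus ¥1452 of fixed cost; shutting down would lose the full ¥1537.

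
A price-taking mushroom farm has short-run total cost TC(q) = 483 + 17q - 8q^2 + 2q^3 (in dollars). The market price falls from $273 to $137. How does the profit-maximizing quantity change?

MC = 17 - 16q + 6q^2; the shutdown threshold is min AVC = $9 (at q = 2).
At P = $273 ≥ min AVC, set P = MC on the rising branch: q = 8.
At P = $137 ≥ min AVC, set P = MC: q = 6. The firm stays open but cuts output.

Output falls from 8 to 6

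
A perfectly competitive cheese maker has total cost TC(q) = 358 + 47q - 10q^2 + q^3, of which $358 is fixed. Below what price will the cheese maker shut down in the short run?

$22 per unit

The firm shuts down when price falls below the minimum of average variable cost. AVC = VC/q = 47 - 10q + q^2.
dAVC/dq = -10 + 2q = 0 gives q = 5. min AVC = 47 - 10·5 + 5^2 = 22.
The firm shuts down for any P below $22.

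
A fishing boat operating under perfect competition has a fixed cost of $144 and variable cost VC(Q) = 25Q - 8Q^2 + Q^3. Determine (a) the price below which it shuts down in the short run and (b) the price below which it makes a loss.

Shutdown price = $9; break-even price = $37

Shutdown price = min AVC. AVC = 25 - 8Q + Q^2, with vertex at Q = 4 and minimum $9.
ATC = 144/Q + 25 - 8Q + Q^2. Setting dATC/dQ = −144/Q^2 − 8 + 2Q = 0 gives Q = 6 (since 2·6^3 − 8·6^2 = 144).
min ATC = 144/6 + 25 − 8·6 + 6^2 = $37. That is the break-even price.
Between these two prices the firm operates at a loss; above $37 it earns a profit.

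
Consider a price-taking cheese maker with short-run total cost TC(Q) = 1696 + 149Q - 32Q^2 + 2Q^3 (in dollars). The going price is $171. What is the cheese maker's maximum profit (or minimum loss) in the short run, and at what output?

AVC = 149 - 32Q + 2Q^2; min AVC = $21 at Q = 8. Since P = $171 ≥ min AVC, the firm produces.
MC = 149 - 64Q + 6Q^2. Setting P = MC and taking the root on the rising branch gives Q* = 11.
TR = 171·11 = 1881. TC = 1696 + 429 = 2125. Profit = 1881 − 2125 = -$244.
That loss of $244 beats the $1696 the firm would lose by shutting down; producing recovers $1452 of fixed cost.

Profit = -$244 at Q = 11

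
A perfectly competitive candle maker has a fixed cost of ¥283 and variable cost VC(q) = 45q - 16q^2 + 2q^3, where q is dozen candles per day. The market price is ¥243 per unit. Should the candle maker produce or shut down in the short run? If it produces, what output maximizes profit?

Produce at q = 9

Strip out fixed cost: VC = 45q - 16q^2 + 2q^3. Then AVC = 45 - 16q + 2q^2 and MC = 45 - 32q + 6q^2.
The AVC parabola has its vertex at q = 16/4 = 4, where AVC = 45 - 16·4 + 2·4^2 = ¥13.
Because ¥243 ≥ ¥13, revenue can cover variable cost; the firm operates.
Set P = MC: 243 = 45 - 32q + 6q^2 → -198 - 32q + 6q^2 = 0. The roots are q = -11/3 and q = 9; the profit-maximizing output is on the rising part of MC, so q* = 9.
Check: AVC at q = 9 is ¥63 ≤ P, so revenue covers variable cost.
Profit = P·q − TC = 243·9 − 850 = ¥1337.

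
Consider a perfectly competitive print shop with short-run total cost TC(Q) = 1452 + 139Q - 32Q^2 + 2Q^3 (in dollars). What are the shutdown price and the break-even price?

Shutdown price = $11; break-even price = $161

Shutdown price = min AVC. AVC = 139 - 32Q + 2Q^2, with vertex at Q = 8 and minimum $11.
ATC = 1452/Q + 139 - 32Q + 2Q^2. Setting dATC/dQ = −1452/Q^2 − 32 + 4Q = 0 gives Q = 11 (since 4·11^3 − 32·11^2 = 1452).
min ATC = 1452/11 + 139 − 32·11 + 2·11^2 = $161. That is the break-even price.
Between these two prices the firm operates at a loss; above $161 it earns a profit.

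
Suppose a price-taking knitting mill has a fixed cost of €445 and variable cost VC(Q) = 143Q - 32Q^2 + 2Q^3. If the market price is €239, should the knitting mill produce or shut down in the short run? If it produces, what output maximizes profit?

Produce at Q = 12

Variable cost is VC = 143Q - 32Q^2 + 2Q^3, so AVC = VC/Q = 143 - 32Q + 2Q^2 and MC = dTC/dQ = 143 - 64Q + 6Q^2.
AVC hits its minimum where MC = AVC, at Q = 8, giving min AVC = 143 - 32·8 + 2·8^2 = €15.
Because €239 ≥ €15, revenue can cover variable cost; the firm operates.
Solving P = MC: -96 - 64Q + 6Q^2 = 0 ⇒ Q = -4/3 or 12. On the upward-sloping branch, Q* = 12.
Check: AVC at Q = 12 is €47 ≤ P, so revenue covers variable cost.
Profit = P·Q − TC = 239·12 − 1009 = €1859.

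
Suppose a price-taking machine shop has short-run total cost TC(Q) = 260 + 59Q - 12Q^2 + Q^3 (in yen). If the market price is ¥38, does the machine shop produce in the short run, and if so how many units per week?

Variable cost is VC = 59Q - 12Q^2 + Q^3, so AVC = VC/Q = 59 - 12Q + Q^2 and MC = dTC/dQ = 59 - 24Q + 3Q^2.
The AVC parabola has its vertex at Q = 12/2 = 6, where AVC = 59 - 12·6 + 6^2 = ¥23.
P = ¥38 exceeds min AVC = ¥23, so the firm stays open.
Set P = MC: 38 = 59 - 24Q + 3Q^2 → 21 - 24Q + 3Q^2 = 0. The roots are Q = 1 and Q = 7; the profit-maximizing output is on the rising part of MC, so Q* = 7.
Check: AVC at Q = 7 is ¥24 ≤ P, so revenue covers variable cost.
Profit = P·Q − TC = 38·7 − 428 = -¥162, a loss, but smaller than the ¥260 fixed cost the firm would lose by shutting down.

Produce at Q = 7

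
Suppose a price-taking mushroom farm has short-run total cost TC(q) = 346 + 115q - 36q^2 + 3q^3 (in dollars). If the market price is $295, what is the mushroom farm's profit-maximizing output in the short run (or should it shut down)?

Produce at q = 10

From TC, MC = TC'(q) = 115 - 72q + 9q^2 and AVC = VC/q = 115 - 36q + 3q^2.
The AVC parabola has its vertex at q = 36/6 = 6, where AVC = 115 - 36·6 + 3·6^2 = $7.
P = $295 exceeds min AVC = $7, so the firm stays open.
P = MC gives -180 - 72q + 9q^2 = 0, with roots -2 and 10. Take the larger (rising MC): q* = 10.
Check: AVC at q = 10 is $55 ≤ P, so revenue covers variable cost.
Profit = P·q − TC = 295·10 − 896 = $2054.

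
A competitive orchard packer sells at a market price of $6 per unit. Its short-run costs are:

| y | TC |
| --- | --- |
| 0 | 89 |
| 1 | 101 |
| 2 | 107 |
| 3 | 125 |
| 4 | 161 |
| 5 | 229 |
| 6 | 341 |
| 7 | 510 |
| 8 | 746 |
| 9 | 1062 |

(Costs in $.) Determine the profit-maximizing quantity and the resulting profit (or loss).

Compute π = P·y − TC at each output: y=0: -89; y=1: -95; y=2: -95; y=3: -107; y=4: -137; y=5: -199; y=6: -305; y=7: -468; y=8: -698; y=9: -1008.
Profit is highest at y = 0. Equivalently, the lowest AVC in the table is 18/2 ≈ $9 at y = 2, and P = $6 falls below it — price never covers variable cost, so the firm shuts down and loses only its fixed cost.

y = 0 (shut down); profit = -$89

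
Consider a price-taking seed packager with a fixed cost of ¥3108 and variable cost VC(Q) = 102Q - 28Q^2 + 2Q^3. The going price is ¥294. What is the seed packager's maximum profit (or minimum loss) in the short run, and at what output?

AVC = 102 - 28Q + 2Q^2; min AVC = ¥4 at Q = 7. Since P = ¥294 ≥ min AVC, the firm produces.
MC = 102 - 56Q + 6Q^2. Setting P = MC and taking the root on the rising branch gives Q* = 12.
TR = 294·12 = 3528. TC = 3108 + 648 = 3756. Profit = 3528 − 3756 = -¥228.
Shutting down would mean losing the fixed cost of ¥3108, so operating at a loss of ¥228 is better by ¥2880.

Profit = -¥228 at Q = 12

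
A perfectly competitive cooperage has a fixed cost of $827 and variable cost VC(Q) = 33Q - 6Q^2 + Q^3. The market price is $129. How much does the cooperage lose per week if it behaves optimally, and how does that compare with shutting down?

AVC = 33 - 6Q + Q^2 has its minimum $24 at Q = 3; price $129 clears that bar, so the firm operates.
MC = 33 - 12Q + 3Q^2. Setting P = MC and taking the root on the rising branch gives Q* = 8.
TR = 129·8 = 1032. TC = 827 + 392 = 1219. Profit = 1032 − 1219 = -$187.
By producing, the firm covers all variable cost plus $640 of fixed cost; shutting down would lose the full $827.

Profit = -$187 at Q = 8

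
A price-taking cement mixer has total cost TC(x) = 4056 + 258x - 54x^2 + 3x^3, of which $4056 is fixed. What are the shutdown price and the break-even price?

Shutdown price = min AVC. AVC = 258 - 54x + 3x^2, with vertex at x = 9 and minimum $15.
ATC = 4056/x + 258 - 54x + 3x^2. Setting dATC/dx = −4056/x^2 − 54 + 6x = 0 gives x = 13 (since 6·13^3 − 54·13^2 = 4056).
min ATC = 4056/13 + 258 − 54·13 + 3·13^2 = $375. That is the break-even price.
For $15 ≤ P < $375 the firm produces at a loss; below $15 it shuts down.

Shutdown price = $15; break-even price = $375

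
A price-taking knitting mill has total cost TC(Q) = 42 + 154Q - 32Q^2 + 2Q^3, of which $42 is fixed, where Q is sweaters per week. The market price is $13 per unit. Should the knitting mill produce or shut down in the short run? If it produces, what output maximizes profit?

Shut down

From TC, MC = TC'(Q) = 154 - 64Q + 6Q^2 and AVC = VC/Q = 154 - 32Q + 2Q^2.
AVC is minimized where dAVC/dQ = -32 + 4Q = 0, at Q = 8; min AVC = 154 - 32·8 + 2·8^2 = $26.
Since P = $13 < min AVC = $26, price fails to cover variable cost at any output.
Best response: produce nothing and absorb the $42 fixed cost.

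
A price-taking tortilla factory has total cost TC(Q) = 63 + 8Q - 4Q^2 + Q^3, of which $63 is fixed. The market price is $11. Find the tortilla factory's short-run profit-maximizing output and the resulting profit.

AVC = 8 - 4Q + Q^2 has its minimum $4 at Q = 2; price $11 clears that bar, so the firm operates.
With MC = 8 - 8Q + 3Q^2, P = MC on the upward-sloping part at Q* = 3.
TR = 11·3 = 33. TC = 63 + 15 = 78. Profit = 33 − 78 = -$45.
By producing, the firm covers all variable cost plus $18 of fixed cost; shutting down would lose the full $63.

Profit = -$45 at Q = 3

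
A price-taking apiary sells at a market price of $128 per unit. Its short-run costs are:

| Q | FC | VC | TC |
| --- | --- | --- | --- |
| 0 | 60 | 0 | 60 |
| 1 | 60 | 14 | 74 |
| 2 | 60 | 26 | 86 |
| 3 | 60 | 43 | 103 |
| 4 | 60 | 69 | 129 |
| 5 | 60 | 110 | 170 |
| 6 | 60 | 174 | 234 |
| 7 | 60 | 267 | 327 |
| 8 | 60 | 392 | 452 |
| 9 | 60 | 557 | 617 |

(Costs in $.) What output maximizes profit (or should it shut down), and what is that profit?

Tabulate TR − TC: Q=0: -60; Q=1: 54; Q=2: 170; Q=3: 281; Q=4: 383; Q=5: 470; Q=6: 534; Q=7: 569; Q=8: 572; Q=9: 535.
Profit is maximized at Q = 8. AVC there is 392/8 = $49 ≤ P, so producing beats shutting down (which would give -$60).

Q = 8; profit = $572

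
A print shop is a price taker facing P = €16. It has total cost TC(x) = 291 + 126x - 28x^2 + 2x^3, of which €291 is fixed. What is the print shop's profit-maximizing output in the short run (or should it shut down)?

Shut down

Strip out fixed cost: VC = 126x - 28x^2 + 2x^3. Then AVC = 126 - 28x + 2x^2 and MC = 126 - 56x + 6x^2.
The AVC parabola has its vertex at x = 28/4 = 7, where AVC = 126 - 28·7 + 2·7^2 = €28.
P = €16 lies below min AVC = €28; no output level covers variable cost.
Best response: produce nothing and absorb the €291 fixed cost.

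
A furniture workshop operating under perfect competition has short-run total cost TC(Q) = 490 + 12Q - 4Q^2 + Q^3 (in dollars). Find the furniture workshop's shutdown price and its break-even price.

Shutdown price = min AVC. AVC = 12 - 4Q + Q^2, with vertex at Q = 2 and minimum $8.
ATC = 490/Q + 12 - 4Q + Q^2. Setting dATC/dQ = −490/Q^2 − 4 + 2Q = 0 gives Q = 7 (since 2·7^3 − 4·7^2 = 490).
min ATC = 490/7 + 12 − 4·7 + 7^2 = $103. That is the break-even price.
Between these two prices the firm operates at a loss; above $103 it earns a profit.

Shutdown price = $8; break-even price = $103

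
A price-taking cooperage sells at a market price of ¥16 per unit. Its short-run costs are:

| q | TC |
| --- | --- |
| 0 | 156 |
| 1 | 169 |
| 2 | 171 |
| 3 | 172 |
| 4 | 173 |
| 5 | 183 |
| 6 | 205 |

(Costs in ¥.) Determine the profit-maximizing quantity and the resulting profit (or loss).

Compute π = P·q − TC at each output: q=0: -156; q=1: -153; q=2: -139; q=3: -124; q=4: -109; q=5: -103; q=6: -109.
Profit is maximized at q = 5. AVC there is 27/5 = ¥5.40 ≤ P, so producing beats shutting down (which would give -¥156).

q = 5; profit = -¥103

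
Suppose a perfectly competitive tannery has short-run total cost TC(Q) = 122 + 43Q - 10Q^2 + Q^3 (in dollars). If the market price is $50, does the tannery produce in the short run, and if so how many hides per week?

Produce at Q = 7

From TC, MC = TC'(Q) = 43 - 20Q + 3Q^2 and AVC = VC/Q = 43 - 10Q + Q^2.
AVC hits its minimum where MC = AVC, at Q = 5, giving min AVC = 43 - 10·5 + 5^2 = $18.
P = $50 exceeds min AVC = $18, so the firm stays open.
P = MC gives -7 - 20Q + 3Q^2 = 0, with roots -1/3 and 7. Take the larger (rising MC): Q* = 7.
Check: AVC at Q = 7 is $22 ≤ P, so revenue covers variable cost.
Profit = P·Q − TC = 50·7 − 276 = $74.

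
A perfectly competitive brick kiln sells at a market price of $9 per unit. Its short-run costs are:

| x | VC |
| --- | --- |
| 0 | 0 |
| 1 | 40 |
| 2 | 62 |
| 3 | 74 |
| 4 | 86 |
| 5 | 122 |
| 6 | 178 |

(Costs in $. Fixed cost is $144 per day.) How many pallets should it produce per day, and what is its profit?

Compute π = P·x − TC at each output: x=0: -144; x=1: -175; x=2: -188; x=3: -191; x=4: -194; x=5: -221; x=6: -268.
Profit is highest at x = 0. Equivalently, the lowest AVC in the table is 86/4 ≈ $21.50 at x = 4, and P = $9 falls below it — price never covers variable cost, so the firm shuts down and loses only its fixed cost.

x = 0 (shut down); profit = -$144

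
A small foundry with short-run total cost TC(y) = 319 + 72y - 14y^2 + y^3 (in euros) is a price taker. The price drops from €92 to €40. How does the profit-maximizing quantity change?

Output falls from 10 to 8

AVC = 72 - 14y + y^2, minimized at y = 7 where min AVC = €23. MC = 72 - 28y + 3y^2.
At P = €92 ≥ min AVC, set P = MC on the rising branch: y = 10.
At P = €40 ≥ min AVC, set P = MC: y = 8. The firm stays open but cuts output.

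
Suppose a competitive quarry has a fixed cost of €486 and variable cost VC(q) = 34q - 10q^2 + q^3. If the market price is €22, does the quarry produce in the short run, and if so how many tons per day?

From TC, MC = TC'(q) = 34 - 20q + 3q^2 and AVC = VC/q = 34 - 10q + q^2.
The AVC parabola has its vertex at q = 10/2 = 5, where AVC = 34 - 10·5 + 5^2 = €9.
Because €22 ≥ €9, revenue can cover variable cost; the firm operates.
Solving P = MC: 12 - 20q + 3q^2 = 0 ⇒ q = 2/3 or 6. On the upward-sloping branch, q* = 6.
Check: AVC at q = 6 is €10 ≤ P, so revenue covers variable cost.
Profit = P·q − TC = 22·6 − 546 = -€414, a loss, but smaller than the €486 fixed cost the firm would lose by shutting down.

Produce at q = 6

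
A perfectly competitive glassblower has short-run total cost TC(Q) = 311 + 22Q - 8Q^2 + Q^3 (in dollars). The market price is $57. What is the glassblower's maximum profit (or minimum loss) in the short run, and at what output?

Profit = -$17 at Q = 7

AVC = 22 - 8Q + Q^2 has its minimum $6 at Q = 4; price $57 clears that bar, so the firm operates.
With MC = 22 - 16Q + 3Q^2, P = MC on the upward-sloping part at Q* = 7.
TR = 57·7 = 399. TC = 311 + 105 = 416. Profit = 399 − 416 = -$17.
Shutting down would mean losing the fixed cost of $311, so operating at a loss of $17 is better by $294.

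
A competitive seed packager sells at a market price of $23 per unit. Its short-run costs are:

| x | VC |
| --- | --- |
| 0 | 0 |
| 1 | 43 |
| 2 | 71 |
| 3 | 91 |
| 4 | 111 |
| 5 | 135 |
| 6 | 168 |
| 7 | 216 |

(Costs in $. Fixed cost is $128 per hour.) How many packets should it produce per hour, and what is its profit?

x = 0 (shut down); profit = -$128

Profit at each row (π = 23x − TC): x=0: -128; x=1: -148; x=2: -153; x=3: -150; x=4: -147; x=5: -148; x=6: -158; x=7: -183.
Profit is highest at x = 0. Equivalently, the lowest AVC in the table is 135/5 ≈ $27 at x = 5, and P = $23 falls below it — price never covers variable cost, so the firm shuts down and loses only its fixed cost.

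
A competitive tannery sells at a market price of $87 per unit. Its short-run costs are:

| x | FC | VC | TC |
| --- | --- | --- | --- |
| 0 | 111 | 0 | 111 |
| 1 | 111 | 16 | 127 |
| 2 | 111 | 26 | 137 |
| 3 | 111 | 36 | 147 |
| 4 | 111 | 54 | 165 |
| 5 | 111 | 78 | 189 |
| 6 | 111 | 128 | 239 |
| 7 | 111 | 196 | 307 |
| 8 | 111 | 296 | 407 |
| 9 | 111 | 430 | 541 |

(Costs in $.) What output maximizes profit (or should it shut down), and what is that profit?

x = 7; profit = $302

Tabulate TR − TC: x=0: -111; x=1: -40; x=2: 37; x=3: 114; x=4: 183; x=5: 246; x=6: 283; x=7: 302; x=8: 289; x=9: 242.
Profit is maximized at x = 7. AVC there is 196/7 = $28 ≤ P, so producing beats shutting down (which would give -$111).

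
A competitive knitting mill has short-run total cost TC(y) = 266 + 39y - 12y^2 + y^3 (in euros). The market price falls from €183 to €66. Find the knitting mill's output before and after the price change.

MC = 39 - 24y + 3y^2; the shutdown threshold is min AVC = €3 (at y = 6).
With P = €183 above the shutdown price, P = MC gives y = 12.
At P = €66 ≥ min AVC, set P = MC: y = 9. The firm stays open but cuts output.

Output falls from 12 to 9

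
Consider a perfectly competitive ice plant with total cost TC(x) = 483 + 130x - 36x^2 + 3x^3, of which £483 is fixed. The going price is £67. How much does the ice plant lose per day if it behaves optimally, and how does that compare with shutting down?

Profit = -£189 at x = 7

AVC = 130 - 36x + 3x^2 has its minimum £22 at x = 6; price £67 clears that bar, so the firm operates.
MC = 130 - 72x + 9x^2. Setting P = MC and taking the root on the rising branch gives x* = 7.
TR = 67·7 = 469. TC = 483 + 175 = 658. Profit = 469 − 658 = -£189.
That loss of £189 beats the £483 the firm would lose by shutting down; producing recovers £294 of fixed cost.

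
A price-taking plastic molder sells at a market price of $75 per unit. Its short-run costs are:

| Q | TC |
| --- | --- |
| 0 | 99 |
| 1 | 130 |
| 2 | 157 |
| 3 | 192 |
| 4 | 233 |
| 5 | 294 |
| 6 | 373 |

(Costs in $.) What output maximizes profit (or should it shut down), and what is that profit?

Tabulate TR − TC: Q=0: -99; Q=1: -55; Q=2: -7; Q=3: 33; Q=4: 67; Q=5: 81; Q=6: 77.
Profit is maximized at Q = 5. AVC there is 195/5 = $39 ≤ P, so producing beats shutting down (which would give -$99).

Q = 5; profit = $81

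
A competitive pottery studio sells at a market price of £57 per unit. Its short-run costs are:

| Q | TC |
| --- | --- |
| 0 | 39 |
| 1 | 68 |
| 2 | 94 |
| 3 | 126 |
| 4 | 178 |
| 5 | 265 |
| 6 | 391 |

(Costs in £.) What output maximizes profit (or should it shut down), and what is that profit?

Q = 4; profit = £50

Profit at each row (π = 57Q − TC): Q=0: -39; Q=1: -11; Q=2: 20; Q=3: 45; Q=4: 50; Q=5: 20; Q=6: -49.
Profit is maximized at Q = 4. AVC there is 139/4 = £34.75 ≤ P, so producing beats shutting down (which would give -£39).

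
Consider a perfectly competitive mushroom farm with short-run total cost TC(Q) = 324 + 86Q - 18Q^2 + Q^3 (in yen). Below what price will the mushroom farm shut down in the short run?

¥5 per unit

The firm shuts down when price falls below the minimum of average variable cost. AVC = VC/Q = 86 - 18Q + Q^2.
dAVC/dQ = -18 + 2Q = 0 gives Q = 9. min AVC = 86 - 18·9 + 9^2 = 5.
For P < ¥5 the firm produces nothing.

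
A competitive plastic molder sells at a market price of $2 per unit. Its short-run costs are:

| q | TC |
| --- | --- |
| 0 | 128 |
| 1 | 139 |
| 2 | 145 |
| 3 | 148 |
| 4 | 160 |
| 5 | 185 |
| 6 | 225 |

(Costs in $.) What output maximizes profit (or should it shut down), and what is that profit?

q = 0 (shut down); profit = -$128

Tabulate TR − TC: q=0: -128; q=1: -137; q=2: -141; q=3: -142; q=4: -152; q=5: -175; q=6: -213.
Profit is highest at q = 0. Equivalently, the lowest AVC in the table is 20/3 ≈ $6.67 at q = 3, and P = $2 falls below it — price never covers variable cost, so the firm shuts down and loses only its fixed cost.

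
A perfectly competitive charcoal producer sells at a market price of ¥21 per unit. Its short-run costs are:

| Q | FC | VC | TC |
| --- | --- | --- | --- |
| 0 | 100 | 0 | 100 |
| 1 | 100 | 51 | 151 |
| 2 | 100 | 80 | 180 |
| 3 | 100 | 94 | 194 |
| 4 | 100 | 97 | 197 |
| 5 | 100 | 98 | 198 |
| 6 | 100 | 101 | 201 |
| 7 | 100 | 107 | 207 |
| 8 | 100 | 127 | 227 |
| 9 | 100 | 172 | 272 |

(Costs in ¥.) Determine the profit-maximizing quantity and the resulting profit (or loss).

Q = 8; profit = -¥59

Tabulate TR − TC: Q=0: -100; Q=1: -130; Q=2: -138; Q=3: -131; Q=4: -113; Q=5: -93; Q=6: -75; Q=7: -60; Q=8: -59; Q=9: -83.
Profit is maximized at Q = 8. AVC there is 127/8 = ¥15.88 ≤ P, so producing beats shutting down (which would give -¥100).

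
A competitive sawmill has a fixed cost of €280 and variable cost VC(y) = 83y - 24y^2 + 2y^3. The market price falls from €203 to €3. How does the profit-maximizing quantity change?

Output falls from 10 to 0 (the firm shuts down)

AVC = 83 - 24y + 2y^2, minimized at y = 6 where min AVC = €11. MC = 83 - 48y + 6y^2.
At P = €203 ≥ min AVC, set P = MC on the rising branch: y = 10.
At P = €3 < min AVC = €11, price no longer covers variable cost at any output, so the firm shuts down: y = 0.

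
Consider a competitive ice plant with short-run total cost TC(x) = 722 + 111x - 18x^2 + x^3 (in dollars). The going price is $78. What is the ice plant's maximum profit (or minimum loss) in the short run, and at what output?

AVC = 111 - 18x + x^2 has its minimum $30 at x = 9; price $78 clears that bar, so the firm operates.
With MC = 111 - 36x + 3x^2, P = MC on the upward-sloping part at x* = 11.
TR = 78·11 = 858. TC = 722 + 374 = 1096. Profit = 858 − 1096 = -$238.
Shutting down would mean losing the fixed cost of $722, so operating at a loss of $238 is better by $484.

Profit = -$238 at x = 11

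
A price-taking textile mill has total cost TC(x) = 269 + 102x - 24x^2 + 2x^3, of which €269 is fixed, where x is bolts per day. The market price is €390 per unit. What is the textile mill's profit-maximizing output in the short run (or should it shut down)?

Produce at x = 12

Strip out fixed cost: VC = 102x - 24x^2 + 2x^3. Then AVC = 102 - 24x + 2x^2 and MC = 102 - 48x + 6x^2.
The AVC parabola has its vertex at x = 24/4 = 6, where AVC = 102 - 24·6 + 2·6^2 = €30.
P = €390 exceeds min AVC = €30, so the firm stays open.
P = MC gives -288 - 48x + 6x^2 = 0, with roots -4 and 12. Take the larger (rising MC): x* = 12.
Check: AVC at x = 12 is €102 ≤ P, so revenue covers variable cost.
Profit = P·x − TC = 390·12 − 1493 = €3187.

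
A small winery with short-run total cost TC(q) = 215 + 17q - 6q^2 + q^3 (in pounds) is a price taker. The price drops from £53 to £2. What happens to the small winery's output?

Output falls from 6 to 0 (the firm shuts down)

AVC = 17 - 6q + q^2, minimized at q = 3 where min AVC = £8. MC = 17 - 12q + 3q^2.
At P = £53 ≥ min AVC, set P = MC on the rising branch: q = 6.
At P = £2 < min AVC = £8, price no longer covers variable cost at any output, so the firm shuts down: q = 0.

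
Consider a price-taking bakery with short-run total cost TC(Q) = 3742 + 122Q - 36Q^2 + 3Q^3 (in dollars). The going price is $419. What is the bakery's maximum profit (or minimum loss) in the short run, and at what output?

Profit = -$112 at Q = 11

AVC = 122 - 36Q + 3Q^2 has its minimum $14 at Q = 6; price $419 clears that bar, so the firm operates.
MC = 122 - 72Q + 9Q^2. Setting P = MC and taking the root on the rising branch gives Q* = 11.
TR = 419·11 = 4609. TC = 3742 + 979 = 4721. Profit = 4609 − 4721 = -$112.
Shutting down would mean losing the fixed cost of $3742, so operating at a loss of $112 is better by $3630.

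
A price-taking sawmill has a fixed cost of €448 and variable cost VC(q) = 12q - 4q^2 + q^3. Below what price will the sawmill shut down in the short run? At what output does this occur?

€8 per unit, at q = 2

The shutdown price is the minimum of AVC. VC = 12q - 4q^2 + q^3, so AVC = 12 - 4q + q^2.
At the minimum of AVC, MC = AVC. MC = 12 - 8q + 3q^2; setting MC = AVC gives 2q^2 - 4q = 0, so q = 2. min AVC = 8.
The firm shuts down for any P below €8.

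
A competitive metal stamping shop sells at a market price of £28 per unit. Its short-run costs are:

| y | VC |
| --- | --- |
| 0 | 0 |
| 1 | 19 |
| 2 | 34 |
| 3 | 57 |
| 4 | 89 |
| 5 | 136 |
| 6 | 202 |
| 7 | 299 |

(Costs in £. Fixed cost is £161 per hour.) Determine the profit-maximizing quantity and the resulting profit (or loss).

Profit at each row (π = 28y − TC): y=0: -161; y=1: -152; y=2: -139; y=3: -134; y=4: -138; y=5: -157; y=6: -195; y=7: -264.
Profit is maximized at y = 3. AVC there is 57/3 = £19 ≤ P, so producing beats shutting down (which would give -£161).

y = 3; profit = -£134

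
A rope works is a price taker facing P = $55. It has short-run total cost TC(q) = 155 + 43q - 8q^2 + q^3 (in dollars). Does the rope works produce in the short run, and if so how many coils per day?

Strip out fixed cost: VC = 43q - 8q^2 + q^3. Then AVC = 43 - 8q + q^2 and MC = 43 - 16q + 3q^2.
The AVC parabola has its vertex at q = 8/2 = 4, where AVC = 43 - 8·4 + 4^2 = $27.
Because $55 ≥ $27, revenue can cover variable cost; the firm operates.
P = MC gives -12 - 16q + 3q^2 = 0, with roots -2/3 and 6. Take the larger (rising MC): q* = 6.
Check: AVC at q = 6 is $31 ≤ P, so revenue covers variable cost.
Profit = P·q − TC = 55·6 − 341 = -$11, a loss, but smaller than the $155 fixed cost the firm would lose by shutting down.

Produce at q = 6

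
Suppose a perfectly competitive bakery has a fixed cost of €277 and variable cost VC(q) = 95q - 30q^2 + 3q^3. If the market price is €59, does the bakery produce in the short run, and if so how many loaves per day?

Strip out fixed cost: VC = 95q - 30q^2 + 3q^3. Then AVC = 95 - 30q + 3q^2 and MC = 95 - 60q + 9q^2.
The AVC parabola has its vertex at q = 30/6 = 5, where AVC = 95 - 30·5 + 3·5^2 = €20.
Since P = €59 ≥ min AVC = €20, price covers variable cost and the firm should produce.
Solving P = MC: 36 - 60q + 9q^2 = 0 ⇒ q = 2/3 or 6. On the upward-sloping branch, q* = 6.
Check: AVC at q = 6 is €23 ≤ P, so revenue covers variable cost.
Profit = P·q − TC = 59·6 − 415 = -€61, a loss, but smaller than the €277 fixed cost the firm would lose by shutting down.

Produce at q = 6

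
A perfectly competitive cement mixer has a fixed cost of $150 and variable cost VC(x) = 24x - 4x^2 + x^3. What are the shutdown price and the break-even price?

Shutdown price = $20; break-even price = $59

AVC = 24 - 4x + x^2; minimized at x = 2, giving min AVC = $20. That is the shutdown price.
ATC = 150/x + 24 - 4x + x^2. Setting dATC/dx = −150/x^2 − 4 + 2x = 0 gives x = 5 (since 2·5^3 − 4·5^2 = 150).
min ATC = 150/5 + 24 − 4·5 + 5^2 = $59. That is the break-even price.
For $20 ≤ P < $59 the firm produces at a loss; below $20 it shuts down.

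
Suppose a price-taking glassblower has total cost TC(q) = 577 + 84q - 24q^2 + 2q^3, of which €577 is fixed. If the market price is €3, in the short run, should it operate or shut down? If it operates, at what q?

Shut down

Strip out fixed cost: VC = 84q - 24q^2 + 2q^3. Then AVC = 84 - 24q + 2q^2 and MC = 84 - 48q + 6q^2.
The AVC parabola has its vertex at q = 24/4 = 6, where AVC = 84 - 24·6 + 2·6^2 = €12.
Since P = €3 < min AVC = €12, price fails to cover variable cost at any output.
The firm minimizes its loss by shutting down and losing only its fixed cost of €577.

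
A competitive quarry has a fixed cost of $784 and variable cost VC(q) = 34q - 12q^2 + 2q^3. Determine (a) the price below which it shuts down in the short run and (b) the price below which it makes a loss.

AVC = 34 - 12q + 2q^2; minimized at q = 3, giving min AVC = $16. That is the shutdown price.
ATC = 784/q + 34 - 12q + 2q^2. Setting dATC/dq = −784/q^2 − 12 + 4q = 0 gives q = 7 (since 4·7^3 − 12·7^2 = 784).
min ATC = 784/7 + 34 − 12·7 + 2·7^2 = $160. That is the break-even price.
For $16 ≤ P < $160 the firm produces at a loss; below $16 it shuts down.

Shutdown price = $16; break-even price = $160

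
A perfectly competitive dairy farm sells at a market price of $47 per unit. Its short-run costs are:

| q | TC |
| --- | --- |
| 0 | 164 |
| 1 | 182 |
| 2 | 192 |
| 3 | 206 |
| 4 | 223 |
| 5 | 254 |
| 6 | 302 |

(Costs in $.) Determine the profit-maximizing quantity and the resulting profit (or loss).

Compute π = P·q − TC at each output: q=0: -164; q=1: -135; q=2: -98; q=3: -65; q=4: -35; q=5: -19; q=6: -20.
Profit is maximized at q = 5. AVC there is 90/5 = $18 ≤ P, so producing beats shutting down (which would give -$164).

q = 5; profit = -$19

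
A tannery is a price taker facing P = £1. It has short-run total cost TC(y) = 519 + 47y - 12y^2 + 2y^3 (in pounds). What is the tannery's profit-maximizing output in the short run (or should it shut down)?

Shut down

Variable cost is VC = 47y - 12y^2 + 2y^3, so AVC = VC/y = 47 - 12y + 2y^2 and MC = dTC/dy = 47 - 24y + 6y^2.
The AVC parabola has its vertex at y = 12/4 = 3, where AVC = 47 - 12·3 + 2·3^2 = £29.
Since P = £1 < min AVC = £29, price fails to cover variable cost at any output.
Shutting down limits the loss to fixed cost, £519.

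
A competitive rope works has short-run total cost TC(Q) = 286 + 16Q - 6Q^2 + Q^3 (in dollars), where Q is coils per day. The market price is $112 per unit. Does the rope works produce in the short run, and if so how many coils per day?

Produce at Q = 8

Strip out fixed cost: VC = 16Q - 6Q^2 + Q^3. Then AVC = 16 - 6Q + Q^2 and MC = 16 - 12Q + 3Q^2.
AVC hits its minimum where MC = AVC, at Q = 3, giving min AVC = 16 - 6·3 + 3^2 = $7.
P = $112 exceeds min AVC = $7, so the firm stays open.
P = MC gives -96 - 12Q + 3Q^2 = 0, with roots -4 and 8. Take the larger (rising MC): Q* = 8.
Check: AVC at Q = 8 is $32 ≤ P, so revenue covers variable cost.
Profit = P·Q − TC = 112·8 − 542 = $354.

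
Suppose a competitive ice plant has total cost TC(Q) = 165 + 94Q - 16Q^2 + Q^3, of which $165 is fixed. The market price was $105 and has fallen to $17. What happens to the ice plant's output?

AVC = 94 - 16Q + Q^2, minimized at Q = 8 where min AVC = $30. MC = 94 - 32Q + 3Q^2.
With P = $105 above the shutdown price, P = MC gives Q = 11.
At P = $17 < min AVC = $30, price no longer covers variable cost at any output, so the firm shuts down: Q = 0.

Output falls from 11 to 0 (the firm shuts down)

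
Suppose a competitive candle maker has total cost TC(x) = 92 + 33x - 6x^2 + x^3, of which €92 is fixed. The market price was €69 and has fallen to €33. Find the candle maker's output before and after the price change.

Output falls from 6 to 4

MC = 33 - 12x + 3x^2; the shutdown threshold is min AVC = €24 (at x = 3).
At P = €69 ≥ min AVC, set P = MC on the rising branch: x = 6.
At P = €33 ≥ min AVC, set P = MC: x = 4. The firm stays open but cuts output.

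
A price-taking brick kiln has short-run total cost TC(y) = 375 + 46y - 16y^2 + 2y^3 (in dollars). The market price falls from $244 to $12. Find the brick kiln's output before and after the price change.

Output falls from 9 to 0 (the firm shuts down)

MC = 46 - 32y + 6y^2; the shutdown threshold is min AVC = $14 (at y = 4).
At P = $244 ≥ min AVC, set P = MC on the rising branch: y = 9.
At P = $12 < min AVC = $14, price no longer covers variable cost at any output, so the firm shuts down: y = 0.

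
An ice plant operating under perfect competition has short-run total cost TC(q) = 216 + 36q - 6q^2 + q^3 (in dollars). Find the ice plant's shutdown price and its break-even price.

AVC = 36 - 6q + q^2; minimized at q = 3, giving min AVC = $27. That is the shutdown price.
ATC = 216/q + 36 - 6q + q^2. Setting dATC/dq = −216/q^2 − 6 + 2q = 0 gives q = 6 (since 2·6^3 − 6·6^2 = 216).
min ATC = 216/6 + 36 − 6·6 + 6^2 = $72. That is the break-even price.
For $27 ≤ P < $72 the firm produces at a loss; below $27 it shuts down.

Shutdown price = $27; break-even price = $72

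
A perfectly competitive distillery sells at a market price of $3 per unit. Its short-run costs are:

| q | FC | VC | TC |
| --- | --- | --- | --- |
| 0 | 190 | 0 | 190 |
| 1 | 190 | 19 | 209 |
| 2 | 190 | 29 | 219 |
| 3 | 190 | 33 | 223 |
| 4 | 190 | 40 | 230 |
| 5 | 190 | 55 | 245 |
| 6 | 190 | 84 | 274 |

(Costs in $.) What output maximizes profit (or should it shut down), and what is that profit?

Compute π = P·q − TC at each output: q=0: -190; q=1: -206; q=2: -213; q=3: -214; q=4: -218; q=5: -230; q=6: -256.
Profit is highest at q = 0. Equivalently, the lowest AVC in the table is 40/4 ≈ $10 at q = 4, and P = $3 falls below it — price never covers variable cost, so the firm shuts down and loses only its fixed cost.

q = 0 (shut down); profit = -$190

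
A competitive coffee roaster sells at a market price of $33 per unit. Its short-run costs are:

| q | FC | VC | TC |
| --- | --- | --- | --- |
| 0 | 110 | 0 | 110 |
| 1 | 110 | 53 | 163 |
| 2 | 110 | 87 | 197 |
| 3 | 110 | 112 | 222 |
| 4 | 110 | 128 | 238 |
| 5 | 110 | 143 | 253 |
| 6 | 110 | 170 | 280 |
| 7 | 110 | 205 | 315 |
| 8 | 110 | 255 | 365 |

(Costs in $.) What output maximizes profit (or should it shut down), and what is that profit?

q = 6; profit = -$82

Tabulate TR − TC: q=0: -110; q=1: -130; q=2: -131; q=3: -123; q=4: -106; q=5: -88; q=6: -82; q=7: -84; q=8: -101.
Profit is maximized at q = 6. AVC there is 170/6 = $28.33 ≤ P, so producing beats shutting down (which would give -$110).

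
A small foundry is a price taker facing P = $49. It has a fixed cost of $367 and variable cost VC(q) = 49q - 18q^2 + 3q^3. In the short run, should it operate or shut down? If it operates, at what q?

Produce at q = 4

Strip out fixed cost: VC = 49q - 18q^2 + 3q^3. Then AVC = 49 - 18q + 3q^2 and MC = 49 - 36q + 9q^2.
The AVC parabola has its vertex at q = 18/6 = 3, where AVC = 49 - 18·3 + 3·3^2 = $22.
P = $49 exceeds min AVC = $22, so the firm stays open.
P = MC gives -36q + 9q^2 = 0, with roots 0 and 4. Take the larger (rising MC): q* = 4.
Check: AVC at q = 4 is $25 ≤ P, so revenue covers variable cost.
Profit = P·q − TC = 49·4 − 467 = -$271, a loss, but smaller than the $367 fixed cost the firm would lose by shutting down.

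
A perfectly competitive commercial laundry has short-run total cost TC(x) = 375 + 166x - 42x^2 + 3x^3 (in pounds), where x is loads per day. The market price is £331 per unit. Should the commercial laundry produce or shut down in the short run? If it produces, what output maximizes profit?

Produce at x = 11

Variable cost is VC = 166x - 42x^2 + 3x^3, so AVC = VC/x = 166 - 42x + 3x^2 and MC = dTC/dx = 166 - 84x + 9x^2.
The AVC parabola has its vertex at x = 42/6 = 7, where AVC = 166 - 42·7 + 3·7^2 = £19.
P = £331 exceeds min AVC = £19, so the firm stays open.
Set P = MC: 331 = 166 - 84x + 9x^2 → -165 - 84x + 9x^2 = 0. The roots are x = -5/3 and x = 11; the profit-maximizing output is on the rising part of MC, so x* = 11.
Check: AVC at x = 11 is £67 ≤ P, so revenue covers variable cost.
Profit = P·x − TC = 331·11 − 1112 = £2529.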